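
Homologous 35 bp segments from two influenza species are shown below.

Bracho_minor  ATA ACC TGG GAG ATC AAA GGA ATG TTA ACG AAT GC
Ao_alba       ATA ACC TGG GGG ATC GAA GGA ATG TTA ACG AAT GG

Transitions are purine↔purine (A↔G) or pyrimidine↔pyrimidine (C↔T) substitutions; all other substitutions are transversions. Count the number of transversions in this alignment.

Differing sites — 11:A/G (Ti); 16:A/G (Ti); 35:C/G (Tv).
Of the 3 differences, 2 transitions and 1 transversion, so the answer is 1.

1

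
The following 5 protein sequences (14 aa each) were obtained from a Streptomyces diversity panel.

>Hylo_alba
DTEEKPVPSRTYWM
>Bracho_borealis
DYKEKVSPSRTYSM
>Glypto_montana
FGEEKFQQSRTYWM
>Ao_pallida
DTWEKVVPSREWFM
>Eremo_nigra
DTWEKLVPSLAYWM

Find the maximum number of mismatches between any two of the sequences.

9

Pairwise Hamming distances:
  Hylo_alba vs Bracho_borealis: 5
  Hylo_alba vs Glypto_montana: 5
  Hylo_alba vs Ao_pallida: 5
  Hylo_alba vs Eremo_nigra: 4
  Bracho_borealis vs Glypto_montana: 7
  Bracho_borealis vs Ao_pallida: 6
  Bracho_borealis vs Eremo_nigra: 7
  Glypto_montana vs Ao_pallida: 9
  Glypto_montana vs Eremo_nigra: 8
  Ao_pallida vs Eremo_nigra: 5
The largest is 9, between Glypto_montana and Ao_pallida.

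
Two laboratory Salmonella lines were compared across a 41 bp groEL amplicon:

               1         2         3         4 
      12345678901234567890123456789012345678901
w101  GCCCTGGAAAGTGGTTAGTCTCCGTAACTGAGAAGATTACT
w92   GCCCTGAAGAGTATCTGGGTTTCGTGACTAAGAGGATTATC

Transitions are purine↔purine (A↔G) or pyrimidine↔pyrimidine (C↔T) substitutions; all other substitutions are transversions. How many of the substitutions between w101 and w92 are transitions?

12

Mismatches occur at site 7 (G↔A, transition), site 9 (A↔G, transition), site 13 (G↔A, transition), site 14 (G↔T, transversion), site 15 (T↔C, transition), site 17 (A↔G, transition), site 19 (T↔G, transversion), site 20 (C↔T, transition), site 22 (C↔T, transition), site 26 (A↔G, transition), site 30 (G↔A, transition), site 34 (A↔G, transition), site 40 (C↔T, transition), site 41 (T↔C, transition).
Of the 14 differences, 12 transitions and 2 transversions, so the answer is 12.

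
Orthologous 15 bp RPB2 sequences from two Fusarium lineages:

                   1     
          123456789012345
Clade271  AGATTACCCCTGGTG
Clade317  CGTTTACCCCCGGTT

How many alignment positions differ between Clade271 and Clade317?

The sequences differ at positions 1 (A/C), 3 (A/T), 11 (T/C), 15 (G/T).
That gives 4 mismatches out of 15 aligned sites, so the Hamming distance is 4.

4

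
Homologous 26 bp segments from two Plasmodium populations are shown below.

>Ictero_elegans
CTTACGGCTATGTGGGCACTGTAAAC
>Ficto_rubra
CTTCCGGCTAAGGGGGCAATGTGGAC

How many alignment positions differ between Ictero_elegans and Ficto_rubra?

The sequences differ at positions 4 (A/C), 11 (T/A), 13 (T/G), 19 (C/A), 23 (A/G), 24 (A/G).
That gives 6 mismatches out of 26 aligned sites, so the Hamming distance is 6.

6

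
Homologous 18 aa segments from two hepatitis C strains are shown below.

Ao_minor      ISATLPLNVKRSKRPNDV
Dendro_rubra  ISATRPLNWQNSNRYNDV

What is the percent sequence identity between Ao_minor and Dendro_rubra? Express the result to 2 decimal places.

Mismatches occur at site 5 (L→R), site 9 (V→W), site 10 (K→Q), site 11 (R→N), site 13 (K→N), site 15 (P→Y).
12 of the 18 sites match, so the percent identity is 12/18 × 100 = 66.67%.

66.67%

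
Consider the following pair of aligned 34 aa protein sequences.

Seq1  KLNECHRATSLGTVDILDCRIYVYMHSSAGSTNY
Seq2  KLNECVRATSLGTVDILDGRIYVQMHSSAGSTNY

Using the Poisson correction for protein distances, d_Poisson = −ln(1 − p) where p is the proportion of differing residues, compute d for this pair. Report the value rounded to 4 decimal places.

0.0924

The sequences differ at positions 6 (H/V), 19 (C/G), 24 (Y/Q).
p = 3/34 = 0.088235.
d = −ln(1 − 0.088235) = −ln(0.911765) = 0.0924.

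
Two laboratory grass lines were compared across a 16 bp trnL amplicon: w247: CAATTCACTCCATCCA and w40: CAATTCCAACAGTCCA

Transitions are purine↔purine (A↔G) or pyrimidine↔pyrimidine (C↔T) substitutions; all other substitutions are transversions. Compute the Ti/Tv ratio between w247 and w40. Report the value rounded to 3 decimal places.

Differing sites — 7:A/C (Tv); 8:C/A (Tv); 9:T/A (Tv); 11:C/A (Tv); 12:A/G (Ti).
Of the 5 differences, 1 transition and 4 transversions, so Ti/Tv = 1/4 = 0.250.

0.250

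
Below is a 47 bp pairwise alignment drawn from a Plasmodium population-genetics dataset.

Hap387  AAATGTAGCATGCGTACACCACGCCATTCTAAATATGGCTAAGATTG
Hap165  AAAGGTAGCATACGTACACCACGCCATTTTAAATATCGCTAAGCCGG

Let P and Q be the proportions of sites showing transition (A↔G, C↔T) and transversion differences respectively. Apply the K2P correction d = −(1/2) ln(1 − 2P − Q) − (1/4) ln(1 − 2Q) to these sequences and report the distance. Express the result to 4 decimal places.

0.1663

Mismatches occur at site 4 (T/G, transversion), site 12 (G/A, transition), site 29 (C/T, transition), site 37 (G/C, transversion), site 44 (A/C, transversion), site 45 (T/C, transition), site 46 (T/G, transversion).
Of the 7 differences, 3 transitions and 4 transversions over 47 sites: P = 3/47 = 0.063830, Q = 4/47 = 0.085106.
d = −0.5·ln(0.787234) − 0.25·ln(0.829788) = −0.5·(-0.239230) − 0.25·(-0.186585) = 0.1663.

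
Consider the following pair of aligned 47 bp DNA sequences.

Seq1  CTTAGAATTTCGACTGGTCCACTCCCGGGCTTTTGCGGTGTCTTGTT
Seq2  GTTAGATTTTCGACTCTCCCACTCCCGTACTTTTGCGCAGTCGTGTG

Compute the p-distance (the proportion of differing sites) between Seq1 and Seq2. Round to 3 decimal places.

0.234

Mismatches occur at site 1 (C/G), site 7 (A/T), site 16 (G/C), site 17 (G/T), site 18 (T/C), site 28 (G/T), site 29 (G/A), site 38 (G/C), site 39 (T/A), site 43 (T/G), site 47 (T/G).
There are 11 differences over 47 sites, so p = 11/47 = 0.234.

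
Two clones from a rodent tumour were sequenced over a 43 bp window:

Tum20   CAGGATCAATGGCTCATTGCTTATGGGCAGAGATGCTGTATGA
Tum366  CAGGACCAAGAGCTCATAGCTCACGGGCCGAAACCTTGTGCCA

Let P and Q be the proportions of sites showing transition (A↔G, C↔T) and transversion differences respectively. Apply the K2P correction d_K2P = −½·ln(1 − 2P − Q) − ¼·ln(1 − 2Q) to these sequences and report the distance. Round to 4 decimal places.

Mismatches occur at site 6 (T/C, transition), site 10 (T/G, transversion), site 11 (G/A, transition), site 18 (T/A, transversion), site 22 (T/C, transition), site 24 (T/C, transition), site 29 (A/C, transversion), site 32 (G/A, transition), site 34 (T/C, transition), site 35 (G/C, transversion), site 36 (C/T, transition), site 40 (A/G, transition), site 41 (T/C, transition), site 42 (G/C, transversion).
Of the 14 differences, 9 transitions and 5 transversions over 43 sites: P = 9/43 = 0.209302, Q = 5/43 = 0.116279.
d = −0.5·ln(0.465117) − 0.25·ln(0.767442) = −0.5·(-0.765466) − 0.25·(-0.264692) = 0.4489.

0.4489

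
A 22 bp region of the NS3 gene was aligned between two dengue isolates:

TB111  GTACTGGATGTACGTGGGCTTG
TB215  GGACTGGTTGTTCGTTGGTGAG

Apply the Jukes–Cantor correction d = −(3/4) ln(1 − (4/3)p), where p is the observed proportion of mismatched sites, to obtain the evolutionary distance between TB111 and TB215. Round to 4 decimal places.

Mismatches occur at site 2 (T↔G), site 8 (A↔T), site 12 (A↔T), site 16 (G↔T), site 19 (C↔T), site 20 (T↔G), site 21 (T↔A).
p = 7/22 = 0.318182.
d = −0.75 · ln(1 − (4/3)·0.318182) = −0.75 · ln(0.575757) = −0.75 · (-0.552070) = 0.4141.

0.4141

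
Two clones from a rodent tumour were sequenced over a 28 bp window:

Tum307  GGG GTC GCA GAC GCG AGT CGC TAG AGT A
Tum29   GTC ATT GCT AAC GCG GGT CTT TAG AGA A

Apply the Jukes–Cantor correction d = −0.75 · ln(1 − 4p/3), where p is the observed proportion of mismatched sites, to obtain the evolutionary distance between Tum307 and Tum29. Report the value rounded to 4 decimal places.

0.4850

Mismatches occur at site 2 (G→T), site 3 (G→C), site 4 (G→A), site 6 (C→T), site 9 (A→T), site 10 (G→A), site 16 (A→G), site 20 (G→T), site 21 (C→T), site 27 (T→A).
p = 10/28 = 0.357143.
d = −0.75 · ln(1 − (4/3)·0.357143) = −0.75 · ln(0.523809) = −0.75 · (-0.646628) = 0.4850.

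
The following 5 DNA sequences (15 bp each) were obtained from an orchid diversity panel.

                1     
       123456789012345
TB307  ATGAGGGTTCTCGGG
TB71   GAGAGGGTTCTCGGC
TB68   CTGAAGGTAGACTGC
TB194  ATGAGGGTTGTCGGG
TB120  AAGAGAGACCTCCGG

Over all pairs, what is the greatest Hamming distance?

10

Pairwise Hamming distances:
  TB307 vs TB71: 3
  TB307 vs TB68: 7
  TB307 vs TB194: 1
  TB307 vs TB120: 5
  TB71 vs TB68: 7
  TB71 vs TB194: 4
  TB71 vs TB120: 6
  TB68 vs TB194: 6
  TB68 vs TB120: 10
  TB194 vs TB120: 6
The largest is 10, between TB68 and TB120.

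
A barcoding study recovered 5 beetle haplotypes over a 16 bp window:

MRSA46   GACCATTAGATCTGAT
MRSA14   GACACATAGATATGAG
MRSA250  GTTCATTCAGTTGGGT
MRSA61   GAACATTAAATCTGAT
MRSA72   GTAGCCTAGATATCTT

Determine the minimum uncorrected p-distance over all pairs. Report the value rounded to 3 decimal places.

Pairwise Hamming distances:
  MRSA46 vs MRSA14: 5
  MRSA46 vs MRSA250: 8
  MRSA46 vs MRSA61: 2
  MRSA46 vs MRSA72: 8
  MRSA14 vs MRSA250: 12
  MRSA14 vs MRSA61: 7
  MRSA14 vs MRSA72: 7
  MRSA250 vs MRSA61: 7
  MRSA250 vs MRSA72: 11
  MRSA61 vs MRSA72: 8
The smallest is 2 mismatches, between MRSA46 and MRSA61; p = 2/16 = 0.125.

0.125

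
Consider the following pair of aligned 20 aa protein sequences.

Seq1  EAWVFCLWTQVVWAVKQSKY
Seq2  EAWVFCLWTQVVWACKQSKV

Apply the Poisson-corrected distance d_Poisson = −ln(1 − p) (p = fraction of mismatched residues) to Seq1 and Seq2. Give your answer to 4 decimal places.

0.1054

The sequences differ at positions 15 (V/C), 20 (Y/V).
p = 2/20 = 0.100000.
d = −ln(1 − 0.100000) = −ln(0.900000) = 0.1054.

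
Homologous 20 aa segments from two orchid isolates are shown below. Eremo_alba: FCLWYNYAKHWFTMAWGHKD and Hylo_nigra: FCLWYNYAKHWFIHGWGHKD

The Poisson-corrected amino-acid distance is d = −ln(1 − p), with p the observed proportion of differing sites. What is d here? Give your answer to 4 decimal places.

Mismatches occur at site 13 (T↔I), site 14 (M↔H), site 15 (A↔G).
p = 3/20 = 0.150000.
d = −ln(1 − 0.150000) = −ln(0.850000) = 0.1625.

0.1625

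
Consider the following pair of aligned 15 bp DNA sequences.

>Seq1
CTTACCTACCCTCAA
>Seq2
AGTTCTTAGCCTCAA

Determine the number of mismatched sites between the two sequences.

5

Differing sites — 1:C/A; 2:T/G; 4:A/T; 6:C/T; 9:C/G.
That gives 5 mismatches out of 15 aligned sites, so the Hamming distance is 5.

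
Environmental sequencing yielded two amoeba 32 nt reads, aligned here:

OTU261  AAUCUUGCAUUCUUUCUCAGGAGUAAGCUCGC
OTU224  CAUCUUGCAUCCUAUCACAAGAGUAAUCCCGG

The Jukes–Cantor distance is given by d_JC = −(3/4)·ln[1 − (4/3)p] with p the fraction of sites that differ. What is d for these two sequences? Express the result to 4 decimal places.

0.3041

Mismatches occur at site 1 (A→C), site 11 (U→C), site 14 (U→A), site 17 (U→A), site 20 (G→A), site 27 (G→U), site 29 (U→C), site 32 (C→G).
p = 8/32 = 0.250000.
d = −0.75 · ln(1 − (4/3)·0.250000) = −0.75 · ln(0.666667) = −0.75 · (-0.405465) = 0.3041.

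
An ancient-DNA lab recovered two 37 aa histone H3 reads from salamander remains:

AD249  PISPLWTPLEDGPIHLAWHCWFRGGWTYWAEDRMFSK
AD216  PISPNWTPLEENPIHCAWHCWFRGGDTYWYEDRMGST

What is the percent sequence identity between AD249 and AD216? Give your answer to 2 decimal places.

Mismatches occur at site 5 (L→N), site 11 (D→E), site 12 (G→N), site 16 (L→C), site 26 (W→D), site 30 (A→Y), site 35 (F→G), site 37 (K→T).
29 of the 37 sites match, so the percent identity is 29/37 × 100 = 78.38%.

78.38%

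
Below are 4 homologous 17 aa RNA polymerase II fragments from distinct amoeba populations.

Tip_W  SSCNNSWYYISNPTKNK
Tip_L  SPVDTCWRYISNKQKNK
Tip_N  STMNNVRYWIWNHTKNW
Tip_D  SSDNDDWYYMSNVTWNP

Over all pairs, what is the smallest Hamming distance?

Pairwise Hamming distances:
  Tip_W vs Tip_L: 8
  Tip_W vs Tip_N: 8
  Tip_W vs Tip_D: 7
  Tip_L vs Tip_N: 12
  Tip_L vs Tip_D: 11
  Tip_N vs Tip_D: 11
The smallest is 7, between Tip_W and Tip_D.

7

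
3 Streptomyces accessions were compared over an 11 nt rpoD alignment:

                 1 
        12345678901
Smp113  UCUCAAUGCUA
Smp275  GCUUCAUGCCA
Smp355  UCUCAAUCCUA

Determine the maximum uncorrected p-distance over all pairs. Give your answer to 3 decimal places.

Pairwise Hamming distances:
  Smp113 vs Smp275: 4
  Smp113 vs Smp355: 1
  Smp275 vs Smp355: 5
The largest is 5 mismatches, between Smp275 and Smp355; p = 5/11 = 0.455.

0.455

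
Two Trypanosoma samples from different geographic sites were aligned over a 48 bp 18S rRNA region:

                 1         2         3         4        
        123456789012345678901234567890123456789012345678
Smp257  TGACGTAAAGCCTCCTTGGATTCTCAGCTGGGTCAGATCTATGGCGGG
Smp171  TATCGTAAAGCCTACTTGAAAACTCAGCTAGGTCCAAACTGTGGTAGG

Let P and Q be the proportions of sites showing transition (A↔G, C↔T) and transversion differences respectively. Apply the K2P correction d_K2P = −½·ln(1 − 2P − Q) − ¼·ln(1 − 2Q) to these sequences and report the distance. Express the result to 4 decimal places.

0.3414

Mismatches occur at site 2 (G↔A, transition), site 3 (A↔T, transversion), site 14 (C↔A, transversion), site 19 (G↔A, transition), site 21 (T↔A, transversion), site 22 (T↔A, transversion), site 30 (G↔A, transition), site 35 (A↔C, transversion), site 36 (G↔A, transition), site 38 (T↔A, transversion), site 41 (A↔G, transition), site 45 (C↔T, transition), site 46 (G↔A, transition).
Of the 13 differences, 7 transitions and 6 transversions over 48 sites: P = 7/48 = 0.145833, Q = 6/48 = 0.125000.
d = −0.5·ln(0.583334) − 0.25·ln(0.750000) = −0.5·(-0.538995) − 0.25·(-0.287682) = 0.3414.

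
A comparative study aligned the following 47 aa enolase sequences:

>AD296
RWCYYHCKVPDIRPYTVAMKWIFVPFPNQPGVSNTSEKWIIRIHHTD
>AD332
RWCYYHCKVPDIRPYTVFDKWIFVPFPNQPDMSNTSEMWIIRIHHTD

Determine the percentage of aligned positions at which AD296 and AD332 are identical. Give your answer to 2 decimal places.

89.36%

Mismatches occur at site 18 (A/F), site 19 (M/D), site 31 (G/D), site 32 (V/M), site 38 (K/M).
42 of the 47 sites match, so the percent identity is 42/47 × 100 = 89.36%.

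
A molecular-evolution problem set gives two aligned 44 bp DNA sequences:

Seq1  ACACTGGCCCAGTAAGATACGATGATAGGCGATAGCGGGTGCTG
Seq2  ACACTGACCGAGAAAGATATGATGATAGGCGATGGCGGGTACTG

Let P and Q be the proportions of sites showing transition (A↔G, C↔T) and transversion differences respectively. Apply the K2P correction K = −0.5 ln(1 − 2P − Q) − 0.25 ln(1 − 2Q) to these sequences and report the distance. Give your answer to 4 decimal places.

0.1527

The sequences differ at positions 7 (G/A, transition), 10 (C/G, transversion), 13 (T/A, transversion), 20 (C/T, transition), 34 (A/G, transition), 41 (G/A, transition).
Of the 6 differences, 4 transitions and 2 transversions over 44 sites: P = 4/44 = 0.090909, Q = 2/44 = 0.045455.
d = −0.5·ln(0.772727) − 0.25·ln(0.909090) = −0.5·(-0.257829) − 0.25·(-0.095311) = 0.1527.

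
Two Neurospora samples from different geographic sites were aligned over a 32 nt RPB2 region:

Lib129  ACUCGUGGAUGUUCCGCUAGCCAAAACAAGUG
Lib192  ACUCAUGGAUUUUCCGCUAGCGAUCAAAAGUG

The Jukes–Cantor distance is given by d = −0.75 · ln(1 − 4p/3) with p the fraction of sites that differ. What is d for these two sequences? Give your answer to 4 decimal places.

0.2158

Differing sites — 5:G/A; 11:G/U; 22:C/G; 24:A/U; 25:A/C; 27:C/A.
p = 6/32 = 0.187500.
d = −0.75 · ln(1 − (4/3)·0.187500) = −0.75 · ln(0.750000) = −0.75 · (-0.287682) = 0.2158.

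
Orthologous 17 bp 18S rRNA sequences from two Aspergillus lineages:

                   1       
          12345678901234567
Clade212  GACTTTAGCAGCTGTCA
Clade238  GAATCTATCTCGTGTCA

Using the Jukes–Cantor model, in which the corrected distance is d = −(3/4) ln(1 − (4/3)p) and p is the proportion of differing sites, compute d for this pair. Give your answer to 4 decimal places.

0.4770

Mismatches occur at site 3 (C/A), site 5 (T/C), site 8 (G/T), site 10 (A/T), site 11 (G/C), site 12 (C/G).
p = 6/17 = 0.352941.
d = −0.75 · ln(1 − (4/3)·0.352941) = −0.75 · ln(0.529412) = −0.75 · (-0.635988) = 0.4770.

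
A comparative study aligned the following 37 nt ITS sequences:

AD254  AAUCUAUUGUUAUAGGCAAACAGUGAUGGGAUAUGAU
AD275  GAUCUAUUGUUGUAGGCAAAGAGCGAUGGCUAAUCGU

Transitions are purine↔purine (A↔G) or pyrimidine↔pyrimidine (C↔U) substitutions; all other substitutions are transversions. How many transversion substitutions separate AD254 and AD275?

Differing sites — 1:A/G (Ti); 12:A/G (Ti); 21:C/G (Tv); 24:U/C (Ti); 30:G/C (Tv); 31:A/U (Tv); 32:U/A (Tv); 35:G/C (Tv); 36:A/G (Ti).
Of the 9 differences, 4 transitions and 5 transversions, so the answer is 5.

5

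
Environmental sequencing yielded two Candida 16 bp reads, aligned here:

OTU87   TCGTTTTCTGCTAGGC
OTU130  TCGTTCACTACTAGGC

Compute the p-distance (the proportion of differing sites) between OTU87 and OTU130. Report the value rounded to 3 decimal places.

0.188

Differing sites — 6:T/C; 7:T/A; 10:G/A.
There are 3 differences over 16 sites, so p = 3/16 = 0.188.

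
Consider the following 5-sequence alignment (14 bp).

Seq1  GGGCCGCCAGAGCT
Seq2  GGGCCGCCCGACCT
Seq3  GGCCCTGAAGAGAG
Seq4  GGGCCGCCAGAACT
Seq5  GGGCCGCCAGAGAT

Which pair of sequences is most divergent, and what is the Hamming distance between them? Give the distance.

Pairwise Hamming distances:
  Seq1 vs Seq2: 2
  Seq1 vs Seq3: 6
  Seq1 vs Seq4: 1
  Seq1 vs Seq5: 1
  Seq2 vs Seq3: 8
  Seq2 vs Seq4: 2
  Seq2 vs Seq5: 3
  Seq3 vs Seq4: 7
  Seq3 vs Seq5: 5
  Seq4 vs Seq5: 2
The largest is 8, between Seq2 and Seq3.

8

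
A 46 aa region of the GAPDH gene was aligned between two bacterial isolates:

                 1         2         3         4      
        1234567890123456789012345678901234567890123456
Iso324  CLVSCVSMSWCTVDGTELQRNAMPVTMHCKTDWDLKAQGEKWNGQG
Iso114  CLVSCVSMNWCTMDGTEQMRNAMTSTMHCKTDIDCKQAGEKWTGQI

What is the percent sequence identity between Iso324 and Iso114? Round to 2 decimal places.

73.91%

Differing sites — 9:S/N; 13:V/M; 18:L/Q; 19:Q/M; 24:P/T; 25:V/S; 33:W/I; 35:L/C; 37:A/Q; 38:Q/A; 43:N/T; 46:G/I.
34 of the 46 sites match, so the percent identity is 34/46 × 100 = 73.91%.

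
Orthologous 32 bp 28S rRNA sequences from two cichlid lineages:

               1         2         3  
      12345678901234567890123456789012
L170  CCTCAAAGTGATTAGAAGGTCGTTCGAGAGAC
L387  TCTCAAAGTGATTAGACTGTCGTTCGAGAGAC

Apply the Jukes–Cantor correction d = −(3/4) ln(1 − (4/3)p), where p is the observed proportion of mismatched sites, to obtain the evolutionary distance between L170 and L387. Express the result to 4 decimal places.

The sequences differ at positions 1 (C/T), 17 (A/C), 18 (G/T).
p = 3/32 = 0.093750.
d = −0.75 · ln(1 − (4/3)·0.093750) = −0.75 · ln(0.875000) = −0.75 · (-0.133531) = 0.1001.

0.1001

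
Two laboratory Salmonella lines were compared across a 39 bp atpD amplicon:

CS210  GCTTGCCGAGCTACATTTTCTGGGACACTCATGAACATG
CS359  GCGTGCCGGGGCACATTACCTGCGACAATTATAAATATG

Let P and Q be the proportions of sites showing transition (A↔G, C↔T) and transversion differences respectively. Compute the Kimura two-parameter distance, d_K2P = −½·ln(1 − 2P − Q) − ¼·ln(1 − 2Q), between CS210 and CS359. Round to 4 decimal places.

0.3603

The sequences differ at positions 3 (T/G, transversion), 9 (A/G, transition), 11 (C/G, transversion), 12 (T/C, transition), 18 (T/A, transversion), 19 (T/C, transition), 23 (G/C, transversion), 28 (C/A, transversion), 30 (C/T, transition), 33 (G/A, transition), 36 (C/T, transition).
Of the 11 differences, 6 transitions and 5 transversions over 39 sites: P = 6/39 = 0.153846, Q = 5/39 = 0.128205.
d = −0.5·ln(0.564103) − 0.25·ln(0.743590) = −0.5·(-0.572518) − 0.25·(-0.296265) = 0.3603.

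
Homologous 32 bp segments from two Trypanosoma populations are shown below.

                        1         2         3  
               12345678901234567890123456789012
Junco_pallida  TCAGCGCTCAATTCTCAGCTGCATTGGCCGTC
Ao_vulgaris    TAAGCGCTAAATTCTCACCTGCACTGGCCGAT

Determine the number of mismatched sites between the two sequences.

Differing sites — 2:C/A; 9:C/A; 18:G/C; 24:T/C; 31:T/A; 32:C/T.
That gives 6 mismatches out of 32 aligned sites, so the Hamming distance is 6.

6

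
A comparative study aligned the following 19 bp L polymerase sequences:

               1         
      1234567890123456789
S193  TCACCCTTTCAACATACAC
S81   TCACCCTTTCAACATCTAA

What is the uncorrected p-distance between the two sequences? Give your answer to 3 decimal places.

0.158

The sequences differ at positions 16 (A/C), 17 (C/T), 19 (C/A).
There are 3 differences over 19 sites, so p = 3/19 = 0.158.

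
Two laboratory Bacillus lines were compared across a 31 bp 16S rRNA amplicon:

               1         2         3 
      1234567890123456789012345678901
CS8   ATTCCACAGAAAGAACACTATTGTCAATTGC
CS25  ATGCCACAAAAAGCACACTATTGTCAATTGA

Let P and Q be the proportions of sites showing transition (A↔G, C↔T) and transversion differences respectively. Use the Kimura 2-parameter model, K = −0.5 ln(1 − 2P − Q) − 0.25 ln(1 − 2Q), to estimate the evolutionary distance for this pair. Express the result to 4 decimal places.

0.1417

The sequences differ at positions 3 (T/G, transversion), 9 (G/A, transition), 14 (A/C, transversion), 31 (C/A, transversion).
Of the 4 differences, 1 transition and 3 transversions over 31 sites: P = 1/31 = 0.032258, Q = 3/31 = 0.096774.
d = −0.5·ln(0.838710) − 0.25·ln(0.806452) = −0.5·(-0.175890) − 0.25·(-0.215111) = 0.1417.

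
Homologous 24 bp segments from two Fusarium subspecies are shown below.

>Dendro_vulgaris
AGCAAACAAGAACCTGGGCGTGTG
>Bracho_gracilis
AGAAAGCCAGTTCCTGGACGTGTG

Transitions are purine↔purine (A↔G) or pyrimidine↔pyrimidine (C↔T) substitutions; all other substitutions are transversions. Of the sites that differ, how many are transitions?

2

Mismatches occur at site 3 (C→A, transversion), site 6 (A→G, transition), site 8 (A→C, transversion), site 11 (A→T, transversion), site 12 (A→T, transversion), site 18 (G→A, transition).
Of the 6 differences, 2 transitions and 4 transversions, so the answer is 2.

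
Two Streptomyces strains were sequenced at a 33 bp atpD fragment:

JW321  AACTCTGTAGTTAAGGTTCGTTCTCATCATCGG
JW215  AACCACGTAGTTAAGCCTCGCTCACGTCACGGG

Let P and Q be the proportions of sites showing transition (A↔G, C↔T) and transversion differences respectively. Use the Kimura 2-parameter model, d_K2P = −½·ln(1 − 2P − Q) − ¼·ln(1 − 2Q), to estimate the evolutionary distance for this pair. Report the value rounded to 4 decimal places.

0.4011

Mismatches occur at site 4 (T→C, transition), site 5 (C→A, transversion), site 6 (T→C, transition), site 16 (G→C, transversion), site 17 (T→C, transition), site 21 (T→C, transition), site 24 (T→A, transversion), site 26 (A→G, transition), site 30 (T→C, transition), site 31 (C→G, transversion).
Of the 10 differences, 6 transitions and 4 transversions over 33 sites: P = 6/33 = 0.181818, Q = 4/33 = 0.121212.
d = −0.5·ln(0.515152) − 0.25·ln(0.757576) = −0.5·(-0.663293) − 0.25·(-0.277631) = 0.4011.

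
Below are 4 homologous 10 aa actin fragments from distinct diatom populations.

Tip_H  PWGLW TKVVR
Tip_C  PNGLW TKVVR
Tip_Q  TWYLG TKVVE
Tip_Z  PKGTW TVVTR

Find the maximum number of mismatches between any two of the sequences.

8

Pairwise Hamming distances:
  Tip_H vs Tip_C: 1
  Tip_H vs Tip_Q: 4
  Tip_H vs Tip_Z: 4
  Tip_C vs Tip_Q: 5
  Tip_C vs Tip_Z: 4
  Tip_Q vs Tip_Z: 8
The largest is 8, between Tip_Q and Tip_Z.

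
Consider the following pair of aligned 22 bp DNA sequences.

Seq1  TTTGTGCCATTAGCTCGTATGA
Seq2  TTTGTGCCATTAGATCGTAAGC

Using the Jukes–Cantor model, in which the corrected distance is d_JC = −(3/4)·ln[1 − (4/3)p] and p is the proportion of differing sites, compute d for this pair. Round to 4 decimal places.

Mismatches occur at site 14 (C→A), site 20 (T→A), site 22 (A→C).
p = 3/22 = 0.136364.
d = −0.75 · ln(1 − (4/3)·0.136364) = −0.75 · ln(0.818181) = −0.75 · (-0.200672) = 0.1505.

0.1505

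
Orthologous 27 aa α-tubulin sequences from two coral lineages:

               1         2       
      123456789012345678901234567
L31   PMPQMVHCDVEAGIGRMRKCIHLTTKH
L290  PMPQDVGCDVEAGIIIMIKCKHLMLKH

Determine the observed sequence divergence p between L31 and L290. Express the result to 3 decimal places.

Differing sites — 5:M/D; 7:H/G; 15:G/I; 16:R/I; 18:R/I; 21:I/K; 24:T/M; 25:T/L.
There are 8 differences over 27 sites, so p = 8/27 = 0.296.

0.296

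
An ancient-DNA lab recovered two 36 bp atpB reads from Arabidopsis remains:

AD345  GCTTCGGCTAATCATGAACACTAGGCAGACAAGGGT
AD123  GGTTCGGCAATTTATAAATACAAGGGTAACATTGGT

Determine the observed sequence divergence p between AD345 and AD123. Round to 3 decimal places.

0.333

Differing sites — 2:C/G; 9:T/A; 11:A/T; 13:C/T; 16:G/A; 19:C/T; 22:T/A; 26:C/G; 27:A/T; 28:G/A; 32:A/T; 33:G/T.
There are 12 differences over 36 sites, so p = 12/36 = 0.333.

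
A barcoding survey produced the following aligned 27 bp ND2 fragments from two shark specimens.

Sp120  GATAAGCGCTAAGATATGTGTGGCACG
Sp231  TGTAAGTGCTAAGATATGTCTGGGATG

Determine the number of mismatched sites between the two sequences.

Differing sites — 1:G/T; 2:A/G; 7:C/T; 20:G/C; 24:C/G; 26:C/T.
That gives 6 mismatches out of 27 aligned sites, so the Hamming distance is 6.

6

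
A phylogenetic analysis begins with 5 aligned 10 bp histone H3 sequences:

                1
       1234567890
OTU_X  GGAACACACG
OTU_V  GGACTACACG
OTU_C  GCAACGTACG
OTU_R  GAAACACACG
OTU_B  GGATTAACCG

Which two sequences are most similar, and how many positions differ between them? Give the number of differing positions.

1

Pairwise Hamming distances:
  OTU_X vs OTU_V: 2
  OTU_X vs OTU_C: 3
  OTU_X vs OTU_R: 1
  OTU_X vs OTU_B: 4
  OTU_V vs OTU_C: 5
  OTU_V vs OTU_R: 3
  OTU_V vs OTU_B: 3
  OTU_C vs OTU_R: 3
  OTU_C vs OTU_B: 6
  OTU_R vs OTU_B: 5
The smallest is 1, between OTU_X and OTU_R.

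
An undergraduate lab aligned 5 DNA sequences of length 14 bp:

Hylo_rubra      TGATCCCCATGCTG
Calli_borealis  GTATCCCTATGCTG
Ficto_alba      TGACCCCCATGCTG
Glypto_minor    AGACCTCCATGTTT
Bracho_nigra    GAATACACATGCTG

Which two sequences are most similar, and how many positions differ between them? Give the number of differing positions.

1

Pairwise Hamming distances:
  Hylo_rubra vs Calli_borealis: 3
  Hylo_rubra vs Ficto_alba: 1
  Hylo_rubra vs Glypto_minor: 5
  Hylo_rubra vs Bracho_nigra: 4
  Calli_borealis vs Ficto_alba: 4
  Calli_borealis vs Glypto_minor: 7
  Calli_borealis vs Bracho_nigra: 4
  Ficto_alba vs Glypto_minor: 4
  Ficto_alba vs Bracho_nigra: 5
  Glypto_minor vs Bracho_nigra: 8
The smallest is 1, between Hylo_rubra and Ficto_alba.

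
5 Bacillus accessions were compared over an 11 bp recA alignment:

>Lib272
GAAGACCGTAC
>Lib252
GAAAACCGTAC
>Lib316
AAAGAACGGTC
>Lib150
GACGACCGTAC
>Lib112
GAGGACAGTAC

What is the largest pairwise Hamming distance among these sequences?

Pairwise Hamming distances:
  Lib272 vs Lib252: 1
  Lib272 vs Lib316: 4
  Lib272 vs Lib150: 1
  Lib272 vs Lib112: 2
  Lib252 vs Lib316: 5
  Lib252 vs Lib150: 2
  Lib252 vs Lib112: 3
  Lib316 vs Lib150: 5
  Lib316 vs Lib112: 6
  Lib150 vs Lib112: 2
The largest is 6, between Lib316 and Lib112.

6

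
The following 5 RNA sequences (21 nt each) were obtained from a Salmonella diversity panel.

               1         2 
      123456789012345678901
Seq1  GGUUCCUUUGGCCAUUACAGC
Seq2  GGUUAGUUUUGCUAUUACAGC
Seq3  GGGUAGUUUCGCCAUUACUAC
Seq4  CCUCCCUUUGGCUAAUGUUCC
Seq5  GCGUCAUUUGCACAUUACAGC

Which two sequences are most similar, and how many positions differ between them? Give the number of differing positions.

Pairwise Hamming distances:
  Seq1 vs Seq2: 4
  Seq1 vs Seq3: 6
  Seq1 vs Seq4: 9
  Seq1 vs Seq5: 5
  Seq2 vs Seq3: 5
  Seq2 vs Seq4: 11
  Seq2 vs Seq5: 8
  Seq3 vs Seq4: 12
  Seq3 vs Seq5: 8
  Seq4 vs Seq5: 12
The smallest is 4, between Seq1 and Seq2.

4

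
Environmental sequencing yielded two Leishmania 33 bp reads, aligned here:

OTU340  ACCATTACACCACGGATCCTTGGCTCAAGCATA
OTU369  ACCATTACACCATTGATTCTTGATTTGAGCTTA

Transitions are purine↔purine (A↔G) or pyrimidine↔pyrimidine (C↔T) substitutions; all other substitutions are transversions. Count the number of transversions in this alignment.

2

The sequences differ at positions 13 (C/T, transition), 14 (G/T, transversion), 18 (C/T, transition), 23 (G/A, transition), 24 (C/T, transition), 26 (C/T, transition), 27 (A/G, transition), 31 (A/T, transversion).
Of the 8 differences, 6 transitions and 2 transversions, so the answer is 2.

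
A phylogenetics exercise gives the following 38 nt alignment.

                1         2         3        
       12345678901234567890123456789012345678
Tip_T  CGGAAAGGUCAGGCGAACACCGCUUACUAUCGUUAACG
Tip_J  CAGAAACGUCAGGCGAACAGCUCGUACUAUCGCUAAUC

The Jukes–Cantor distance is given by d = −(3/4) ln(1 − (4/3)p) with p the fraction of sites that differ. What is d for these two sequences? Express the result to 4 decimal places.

0.2471

Mismatches occur at site 2 (G→A), site 7 (G→C), site 20 (C→G), site 22 (G→U), site 24 (U→G), site 33 (U→C), site 37 (C→U), site 38 (G→C).
p = 8/38 = 0.210526.
d = −0.75 · ln(1 − (4/3)·0.210526) = −0.75 · ln(0.719299) = −0.75 · (-0.329478) = 0.2471.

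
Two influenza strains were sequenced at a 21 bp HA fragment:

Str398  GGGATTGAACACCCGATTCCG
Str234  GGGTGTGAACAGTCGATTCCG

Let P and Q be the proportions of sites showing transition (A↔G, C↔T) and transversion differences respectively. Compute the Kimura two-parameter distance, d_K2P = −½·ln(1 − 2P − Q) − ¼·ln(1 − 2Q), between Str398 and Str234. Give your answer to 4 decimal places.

0.2201

Mismatches occur at site 4 (A/T, transversion), site 5 (T/G, transversion), site 12 (C/G, transversion), site 13 (C/T, transition).
Of the 4 differences, 1 transition and 3 transversions over 21 sites: P = 1/21 = 0.047619, Q = 3/21 = 0.142857.
d = −0.5·ln(0.761905) − 0.25·ln(0.714286) = −0.5·(-0.271933) − 0.25·(-0.336472) = 0.2201.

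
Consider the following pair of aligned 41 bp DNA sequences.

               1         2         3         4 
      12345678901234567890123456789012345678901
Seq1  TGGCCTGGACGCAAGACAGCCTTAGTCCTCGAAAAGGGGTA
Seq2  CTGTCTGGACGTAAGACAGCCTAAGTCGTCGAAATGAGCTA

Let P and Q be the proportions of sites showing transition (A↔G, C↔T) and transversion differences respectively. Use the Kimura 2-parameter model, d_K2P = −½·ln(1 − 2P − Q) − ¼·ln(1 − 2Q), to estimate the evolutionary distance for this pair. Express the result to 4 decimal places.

0.2606

Differing sites — 1:T/C (Ti); 2:G/T (Tv); 4:C/T (Ti); 12:C/T (Ti); 23:T/A (Tv); 28:C/G (Tv); 35:A/T (Tv); 37:G/A (Ti); 39:G/C (Tv).
Of the 9 differences, 4 transitions and 5 transversions over 41 sites: P = 4/41 = 0.097561, Q = 5/41 = 0.121951.
d = −0.5·ln(0.682927) − 0.25·ln(0.756098) = −0.5·(-0.381367) − 0.25·(-0.279584) = 0.2606.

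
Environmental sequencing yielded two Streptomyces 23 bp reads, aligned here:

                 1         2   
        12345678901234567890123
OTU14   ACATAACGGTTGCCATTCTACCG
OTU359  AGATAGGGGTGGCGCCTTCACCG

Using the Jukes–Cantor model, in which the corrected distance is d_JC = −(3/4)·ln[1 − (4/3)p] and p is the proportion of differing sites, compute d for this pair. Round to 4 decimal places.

Mismatches occur at site 2 (C→G), site 6 (A→G), site 7 (C→G), site 11 (T→G), site 14 (C→G), site 15 (A→C), site 16 (T→C), site 18 (C→T), site 19 (T→C).
p = 9/23 = 0.391304.
d = −0.75 · ln(1 − (4/3)·0.391304) = −0.75 · ln(0.478261) = −0.75 · (-0.737599) = 0.5532.

0.5532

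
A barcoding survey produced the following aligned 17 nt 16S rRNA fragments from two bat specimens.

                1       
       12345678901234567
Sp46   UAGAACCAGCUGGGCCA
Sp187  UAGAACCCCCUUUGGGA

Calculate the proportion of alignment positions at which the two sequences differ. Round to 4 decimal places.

0.3529

Differing sites — 8:A/C; 9:G/C; 12:G/U; 13:G/U; 15:C/G; 16:C/G.
There are 6 differences over 17 sites, so p = 6/17 = 0.3529.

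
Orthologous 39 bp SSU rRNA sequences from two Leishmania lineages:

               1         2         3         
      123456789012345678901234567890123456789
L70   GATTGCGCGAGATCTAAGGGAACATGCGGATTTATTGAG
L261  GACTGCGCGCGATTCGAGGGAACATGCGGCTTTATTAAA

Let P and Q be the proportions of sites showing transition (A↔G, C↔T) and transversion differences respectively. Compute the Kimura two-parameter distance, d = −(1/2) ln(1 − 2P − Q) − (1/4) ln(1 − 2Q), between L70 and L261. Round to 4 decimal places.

Mismatches occur at site 3 (T↔C, transition), site 10 (A↔C, transversion), site 14 (C↔T, transition), site 15 (T↔C, transition), site 16 (A↔G, transition), site 30 (A↔C, transversion), site 37 (G↔A, transition), site 39 (G↔A, transition).
Of the 8 differences, 6 transitions and 2 transversions over 39 sites: P = 6/39 = 0.153846, Q = 2/39 = 0.051282.
d = −0.5·ln(0.641026) − 0.25·ln(0.897436) = −0.5·(-0.444685) − 0.25·(-0.108213) = 0.2494.

0.2494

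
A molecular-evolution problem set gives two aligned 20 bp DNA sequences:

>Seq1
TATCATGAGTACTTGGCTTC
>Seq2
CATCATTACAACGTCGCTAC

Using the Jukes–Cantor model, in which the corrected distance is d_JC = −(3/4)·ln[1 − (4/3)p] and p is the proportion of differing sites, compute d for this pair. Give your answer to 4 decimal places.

The sequences differ at positions 1 (T/C), 7 (G/T), 9 (G/C), 10 (T/A), 13 (T/G), 15 (G/C), 19 (T/A).
p = 7/20 = 0.350000.
d = −0.75 · ln(1 − (4/3)·0.350000) = −0.75 · ln(0.533333) = −0.75 · (-0.628609) = 0.4715.

0.4715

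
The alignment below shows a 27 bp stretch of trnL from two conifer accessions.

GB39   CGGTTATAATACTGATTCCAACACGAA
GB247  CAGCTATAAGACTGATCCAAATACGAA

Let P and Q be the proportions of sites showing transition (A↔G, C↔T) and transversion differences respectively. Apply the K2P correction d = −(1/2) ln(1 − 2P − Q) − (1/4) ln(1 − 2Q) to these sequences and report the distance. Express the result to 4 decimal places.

The sequences differ at positions 2 (G/A, transition), 4 (T/C, transition), 10 (T/G, transversion), 17 (T/C, transition), 19 (C/A, transversion), 22 (C/T, transition).
Of the 6 differences, 4 transitions and 2 transversions over 27 sites: P = 4/27 = 0.148148, Q = 2/27 = 0.074074.
d = −0.5·ln(0.629630) − 0.25·ln(0.851852) = −0.5·(-0.462623) − 0.25·(-0.160342) = 0.2714.

0.2714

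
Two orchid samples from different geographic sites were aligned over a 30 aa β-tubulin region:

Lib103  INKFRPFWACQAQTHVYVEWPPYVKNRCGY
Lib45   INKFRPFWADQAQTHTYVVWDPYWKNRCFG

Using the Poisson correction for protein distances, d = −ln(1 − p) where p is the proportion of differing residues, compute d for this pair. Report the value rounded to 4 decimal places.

0.2657

Differing sites — 10:C/D; 16:V/T; 19:E/V; 21:P/D; 24:V/W; 29:G/F; 30:Y/G.
p = 7/30 = 0.233333.
d = −ln(1 − 0.233333) = −ln(0.766667) = 0.2657.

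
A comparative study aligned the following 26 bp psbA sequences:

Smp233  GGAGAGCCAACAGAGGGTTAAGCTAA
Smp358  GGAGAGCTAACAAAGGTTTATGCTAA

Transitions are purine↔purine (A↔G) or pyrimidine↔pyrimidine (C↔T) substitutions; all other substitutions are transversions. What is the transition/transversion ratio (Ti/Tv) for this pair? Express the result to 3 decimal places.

Mismatches occur at site 8 (C→T, transition), site 13 (G→A, transition), site 17 (G→T, transversion), site 21 (A→T, transversion).
Of the 4 differences, 2 transitions and 2 transversions, so Ti/Tv = 2/2 = 1.000.

1.000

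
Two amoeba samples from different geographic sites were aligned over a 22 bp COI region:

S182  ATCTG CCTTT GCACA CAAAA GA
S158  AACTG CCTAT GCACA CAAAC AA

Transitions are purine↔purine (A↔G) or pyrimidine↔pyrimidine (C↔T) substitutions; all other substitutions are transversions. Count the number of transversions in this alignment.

3

Differing sites — 2:T/A (Tv); 9:T/A (Tv); 20:A/C (Tv); 21:G/A (Ti).
Of the 4 differences, 1 transition and 3 transversions, so the answer is 3.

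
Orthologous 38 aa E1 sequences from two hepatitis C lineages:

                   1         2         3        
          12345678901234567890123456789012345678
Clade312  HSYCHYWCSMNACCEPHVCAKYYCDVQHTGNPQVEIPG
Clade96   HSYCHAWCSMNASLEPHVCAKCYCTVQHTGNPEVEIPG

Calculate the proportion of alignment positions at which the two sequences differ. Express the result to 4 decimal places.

0.1579

The sequences differ at positions 6 (Y/A), 13 (C/S), 14 (C/L), 22 (Y/C), 25 (D/T), 33 (Q/E).
There are 6 differences over 38 sites, so p = 6/38 = 0.1579.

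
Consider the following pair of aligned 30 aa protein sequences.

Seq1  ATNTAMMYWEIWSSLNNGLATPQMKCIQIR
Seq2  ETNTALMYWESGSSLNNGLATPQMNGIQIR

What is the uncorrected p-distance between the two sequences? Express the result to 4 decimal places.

0.2000

Differing sites — 1:A/E; 6:M/L; 11:I/S; 12:W/G; 25:K/N; 26:C/G.
There are 6 differences over 30 sites, so p = 6/30 = 0.2000.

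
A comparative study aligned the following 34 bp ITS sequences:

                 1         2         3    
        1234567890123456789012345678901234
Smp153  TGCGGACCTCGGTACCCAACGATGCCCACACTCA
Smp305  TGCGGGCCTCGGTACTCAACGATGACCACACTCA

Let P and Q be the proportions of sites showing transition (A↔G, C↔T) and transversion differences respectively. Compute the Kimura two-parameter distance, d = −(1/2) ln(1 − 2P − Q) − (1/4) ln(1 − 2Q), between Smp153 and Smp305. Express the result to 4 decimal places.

Differing sites — 6:A/G (Ti); 16:C/T (Ti); 25:C/A (Tv).
Of the 3 differences, 2 transitions and 1 transversion over 34 sites: P = 2/34 = 0.058824, Q = 1/34 = 0.029412.
d = −0.5·ln(0.852940) − 0.25·ln(0.941176) = −0.5·(-0.159066) − 0.25·(-0.060625) = 0.0947.

0.0947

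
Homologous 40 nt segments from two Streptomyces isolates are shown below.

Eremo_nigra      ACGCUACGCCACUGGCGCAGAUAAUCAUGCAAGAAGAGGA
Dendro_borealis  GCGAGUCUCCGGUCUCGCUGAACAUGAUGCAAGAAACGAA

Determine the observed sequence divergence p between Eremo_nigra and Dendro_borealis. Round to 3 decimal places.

The sequences differ at positions 1 (A/G), 4 (C/A), 5 (U/G), 6 (A/U), 8 (G/U), 11 (A/G), 12 (C/G), 14 (G/C), 15 (G/U), 19 (A/U), 22 (U/A), 23 (A/C), 26 (C/G), 36 (G/A), 37 (A/C), 39 (G/A).
There are 16 differences over 40 sites, so p = 16/40 = 0.400.

0.400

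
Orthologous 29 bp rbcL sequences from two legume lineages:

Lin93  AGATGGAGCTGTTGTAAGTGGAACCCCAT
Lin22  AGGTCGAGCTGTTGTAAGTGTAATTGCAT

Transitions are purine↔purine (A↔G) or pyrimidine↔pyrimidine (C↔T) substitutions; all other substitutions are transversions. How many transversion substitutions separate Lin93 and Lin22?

Mismatches occur at site 3 (A→G, transition), site 5 (G→C, transversion), site 21 (G→T, transversion), site 24 (C→T, transition), site 25 (C→T, transition), site 26 (C→G, transversion).
Of the 6 differences, 3 transitions and 3 transversions, so the answer is 3.

3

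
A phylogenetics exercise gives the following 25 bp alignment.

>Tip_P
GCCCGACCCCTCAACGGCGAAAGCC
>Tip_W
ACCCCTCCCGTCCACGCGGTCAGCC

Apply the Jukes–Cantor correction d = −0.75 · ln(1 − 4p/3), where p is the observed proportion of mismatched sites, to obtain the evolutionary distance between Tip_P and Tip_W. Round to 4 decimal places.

0.4904

The sequences differ at positions 1 (G/A), 5 (G/C), 6 (A/T), 10 (C/G), 13 (A/C), 17 (G/C), 18 (C/G), 20 (A/T), 21 (A/C).
p = 9/25 = 0.360000.
d = −0.75 · ln(1 − (4/3)·0.360000) = −0.75 · ln(0.520000) = −0.75 · (-0.653926) = 0.4904.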